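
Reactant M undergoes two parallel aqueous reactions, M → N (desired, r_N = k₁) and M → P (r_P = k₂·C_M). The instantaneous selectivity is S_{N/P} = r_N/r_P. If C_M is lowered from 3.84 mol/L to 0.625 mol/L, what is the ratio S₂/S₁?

6.14

S_{N/P} = (k₁/k₂)·C_M⁻¹, so S₂/S₁ = (C_{M,2}/C_{M,1})⁻¹.
= 3.84/0.625 = 6.14.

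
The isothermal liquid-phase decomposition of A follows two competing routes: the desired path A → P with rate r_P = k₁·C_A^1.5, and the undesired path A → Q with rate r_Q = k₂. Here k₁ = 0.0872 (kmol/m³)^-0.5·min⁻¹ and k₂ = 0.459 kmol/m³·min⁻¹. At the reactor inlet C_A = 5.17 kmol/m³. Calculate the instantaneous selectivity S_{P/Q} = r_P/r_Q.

S_{P/Q} = r_P/r_Q = (k₁·C_A^1.5)/(k₂) = (k₁/k₂)·C_A^1.5.
= (0.0872×5.170^1.5) / (0.459) = 1.025/0.4590 = 2.23.

2.23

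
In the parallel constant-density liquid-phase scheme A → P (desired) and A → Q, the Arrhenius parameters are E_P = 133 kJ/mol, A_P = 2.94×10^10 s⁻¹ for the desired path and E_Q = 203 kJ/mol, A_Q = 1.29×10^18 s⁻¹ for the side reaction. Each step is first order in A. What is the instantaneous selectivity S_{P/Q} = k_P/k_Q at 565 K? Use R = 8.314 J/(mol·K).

0.0675

With equal orders, S_{P/Q} = k_P/k_Q = (A_P/A_Q)·exp[(E_Q−E_P)/(RT)].
(E_Q−E_P)/(RT) = (203−133)×10³/(8.314×565) = 70000/4697 = 14.90.
k_P/k_Q = (2.94×10^10/1.29×10^18)·exp(14.90) = 2.279×10^-8 × 2.963×10^6 = 0.0675.
Since E_P < E_Q, lowering the temperature improves selectivity toward P.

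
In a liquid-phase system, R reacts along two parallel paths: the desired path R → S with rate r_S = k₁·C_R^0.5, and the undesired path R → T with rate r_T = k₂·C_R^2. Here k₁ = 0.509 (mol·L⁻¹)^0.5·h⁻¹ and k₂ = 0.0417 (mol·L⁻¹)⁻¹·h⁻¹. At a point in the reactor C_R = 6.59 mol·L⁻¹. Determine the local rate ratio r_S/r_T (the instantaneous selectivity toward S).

0.722

S_{S/T} = r_S/r_T = (k₁·C_R^0.5)/(k₂·C_R^2) = (k₁/k₂)·C_R^-1.5.
= (0.509×6.590^0.5) / (0.0417×6.590^2) = 1.307/1.811 = 0.722.
The undesired path is higher order in R, so low C_R (CSTR or dilute feed) favours S.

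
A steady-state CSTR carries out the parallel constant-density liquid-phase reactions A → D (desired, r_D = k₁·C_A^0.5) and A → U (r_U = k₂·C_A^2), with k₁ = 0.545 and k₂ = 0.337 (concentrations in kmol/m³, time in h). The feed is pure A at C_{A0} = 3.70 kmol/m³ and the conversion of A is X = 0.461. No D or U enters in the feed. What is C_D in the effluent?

Exit C_A = C_{A0}(1−X) = 3.70×0.539 = 1.994 kmol/m³.
In a CSTR the entire volume is at exit conditions, so r_D = 0.545×1.994^0.5 = 0.7696 and r_U = 0.337×1.994^2 = 1.340.
Fraction of consumed A going to D: r_D/(r_D+r_U) = 0.3648.
C_D = 0.3648·C_{A0}·X = 0.3648×3.70×0.461 = 0.622 kmol/m³.

0.622 kmol/m³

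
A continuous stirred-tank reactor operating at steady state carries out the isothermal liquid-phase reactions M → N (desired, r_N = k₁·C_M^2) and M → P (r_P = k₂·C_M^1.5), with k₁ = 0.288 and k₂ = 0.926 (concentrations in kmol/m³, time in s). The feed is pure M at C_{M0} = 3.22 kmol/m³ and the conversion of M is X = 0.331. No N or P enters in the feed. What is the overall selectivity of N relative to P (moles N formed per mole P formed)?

0.456

Exit C_M = C_{M0}(1−X) = 3.22×0.669 = 2.154 kmol/m³.
A CSTR operates uniformly at the exit composition, giving r_N = 1.336 and r_P = 2.928 (each k·C_M^n at C_M = 2.154).
Overall selectivity = C_N/C_P = r_Nτ/(r_Pτ) = r_N/r_P = 0.456.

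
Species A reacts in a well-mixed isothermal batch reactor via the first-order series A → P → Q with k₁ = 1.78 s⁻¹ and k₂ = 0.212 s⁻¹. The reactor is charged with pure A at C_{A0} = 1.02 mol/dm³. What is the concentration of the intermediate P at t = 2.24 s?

Solving the coupled first-order balances gives C_P(t) = [k₁/(k₂−k₁)]·C_{A0}·(e^(−k₁t) − e^(−k₂t)).
e^(−k₁t) = e^(−1.78×2.24) = e^(−3.987) = 0.01855; e^(−k₂t) = e^(−0.4749) = 0.6220.
C_P = 1.78×1.02/(0.212−1.78) × (0.01855−0.6220) = (-1.158)×(-0.6034) = 0.6987 mol/dm³.

0.699 mol/dm³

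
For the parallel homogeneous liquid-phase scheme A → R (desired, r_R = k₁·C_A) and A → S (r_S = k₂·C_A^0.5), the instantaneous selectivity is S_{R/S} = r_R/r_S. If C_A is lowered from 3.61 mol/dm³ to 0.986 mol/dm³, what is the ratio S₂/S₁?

S_{R/S} = (k₁/k₂)·C_A^0.5, so S₂/S₁ = (C_{A,2}/C_{A,1})^0.5.
= (0.986/3.61)^0.5 = (0.2731)^0.5 = 0.523.
Selectivity toward R falls as C_A falls — high-concentration operation is favoured.

0.523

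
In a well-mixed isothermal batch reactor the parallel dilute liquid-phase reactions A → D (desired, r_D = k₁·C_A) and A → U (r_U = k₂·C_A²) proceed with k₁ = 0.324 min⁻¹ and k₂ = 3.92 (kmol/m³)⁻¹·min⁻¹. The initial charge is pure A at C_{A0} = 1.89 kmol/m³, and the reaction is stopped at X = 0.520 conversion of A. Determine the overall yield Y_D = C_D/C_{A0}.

C_A = C_{A0}(1−X) = 0.9072 kmol/m³.
Along a PFR/batch, dC_D/dC_A = −r_D/(r_D+r_U) = −k₁/(k₁+k₂·C_A).
Integrating from C_{A0} to C_A: C_D = (0.324/3.92)·ln[(0.324+3.92·1.89)/(0.324+3.92·0.907)] = 0.08265·ln(7.733/3.880) = 0.05700 kmol/m³.
Y_D = C_D/C_{A0} = 0.05700/1.89 = 0.0302.

0.0302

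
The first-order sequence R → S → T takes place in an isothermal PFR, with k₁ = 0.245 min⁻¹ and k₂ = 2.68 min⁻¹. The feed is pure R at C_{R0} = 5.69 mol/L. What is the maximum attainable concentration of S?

0.409 mol/L

For a first-order series the maximum intermediate yield is C_{S,max}/C_{R0} = (k₁/k₂)^[k₂/(k₂−k₁)].
= (0.245/2.68)^(2.68/(2.68−0.245)) = (0.09142)^(1.101) = 0.07186.
C_{S,max} = 0.07186×5.69 = 0.409 mol/L.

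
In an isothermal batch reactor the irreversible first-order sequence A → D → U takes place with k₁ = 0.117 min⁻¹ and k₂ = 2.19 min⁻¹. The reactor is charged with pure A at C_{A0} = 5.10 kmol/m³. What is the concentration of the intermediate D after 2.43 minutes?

0.215 kmol/m³

The intermediate concentration in a first-order A→B→C sequence is C_D = k₁C_{A0}(e^(−k₁t) − e^(−k₂t))/(k₂−k₁).
e^(−k₁t) = e^(−0.117×2.43) = e^(−0.2843) = 0.7525; e^(−k₂t) = e^(−5.322) = 0.004884.
C_D = 0.117×5.10/(2.19−0.117) × (0.7525−0.004884) = 0.2878×0.7476 = 0.2152 kmol/m³.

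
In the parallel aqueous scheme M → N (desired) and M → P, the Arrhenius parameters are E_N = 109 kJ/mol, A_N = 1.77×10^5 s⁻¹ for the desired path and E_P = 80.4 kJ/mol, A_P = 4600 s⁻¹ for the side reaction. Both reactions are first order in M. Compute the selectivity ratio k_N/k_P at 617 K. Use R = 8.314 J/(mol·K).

With equal orders, S_{N/P} = k_N/k_P = (A_N/A_P)·exp[(E_P−E_N)/(RT)].
(E_P−E_N)/(RT) = (80.4−109)×10³/(8.314×617) = -28600/5130 = -5.575.
k_N/k_P = (1.77×10^5/4600)·exp(-5.575) = 38.48 × 0.003790 = 0.146.

0.146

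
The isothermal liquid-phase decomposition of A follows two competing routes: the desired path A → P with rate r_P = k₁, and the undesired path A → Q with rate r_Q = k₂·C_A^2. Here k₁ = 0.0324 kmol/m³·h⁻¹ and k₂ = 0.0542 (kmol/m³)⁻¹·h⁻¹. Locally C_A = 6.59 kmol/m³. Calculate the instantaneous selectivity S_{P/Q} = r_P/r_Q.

S_{P/Q} = r_P/r_Q = (k₁)/(k₂·C_A^2) = (k₁/k₂)·C_A^-2.
= (0.0324) / (0.0542×6.590^2) = 0.03240/2.354 = 0.0138.

0.0138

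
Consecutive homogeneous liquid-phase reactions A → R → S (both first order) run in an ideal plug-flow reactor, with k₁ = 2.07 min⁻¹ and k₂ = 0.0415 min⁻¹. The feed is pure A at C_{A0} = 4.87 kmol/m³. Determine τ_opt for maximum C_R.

1.93 min

For first-order series the maximum of C_R occurs at τ_opt = ln(k₂/k₁)/(k₂−k₁).
= ln(0.0415/2.07)/(0.0415−2.07) = ln(0.02005)/-2.028 = -3.910/-2.028 = 1.93 min.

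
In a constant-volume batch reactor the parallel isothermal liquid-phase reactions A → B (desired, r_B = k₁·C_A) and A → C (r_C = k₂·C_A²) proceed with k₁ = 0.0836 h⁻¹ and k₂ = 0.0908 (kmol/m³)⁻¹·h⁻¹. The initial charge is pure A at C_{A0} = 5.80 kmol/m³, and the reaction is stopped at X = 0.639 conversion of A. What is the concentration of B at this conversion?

0.738 kmol/m³

C_A = C_{A0}(1−X) = 2.094 kmol/m³.
Along a PFR/batch, dC_B/dC_A = −r_B/(r_B+r_C) = −k₁/(k₁+k₂·C_A).
Integrating from C_{A0} to C_A: C_B = (0.0836/0.0908)·ln[(0.0836+0.0908·5.80)/(0.0836+0.0908·2.09)] = 0.9207·ln(0.6102/0.2737) = 0.7382 kmol/m³.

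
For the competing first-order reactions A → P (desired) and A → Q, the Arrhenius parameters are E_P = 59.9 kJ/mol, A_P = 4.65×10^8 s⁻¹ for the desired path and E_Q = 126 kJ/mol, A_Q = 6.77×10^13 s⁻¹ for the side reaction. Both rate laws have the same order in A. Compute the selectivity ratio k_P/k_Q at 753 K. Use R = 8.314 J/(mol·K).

0.264

k_P/k_Q = (A_P/A_Q)·exp[−(E_P−E_Q)/(RT)] = (A_P/A_Q)·exp[(E_Q−E_P)/(RT)].
(E_Q−E_P)/(RT) = (126−59.9)×10³/(8.314×753) = 66100/6260 = 10.56.
k_P/k_Q = (4.65×10^8/6.77×10^13)·exp(10.56) = 6.869×10^-6 × 38498 = 0.264.
Since E_P < E_Q, lowering the temperature improves selectivity toward P.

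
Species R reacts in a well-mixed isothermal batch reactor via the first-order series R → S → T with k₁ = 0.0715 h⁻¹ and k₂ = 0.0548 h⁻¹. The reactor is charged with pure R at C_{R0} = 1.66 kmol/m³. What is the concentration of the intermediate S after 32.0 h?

0.509 kmol/m³

For first-order series with pure R initially, C_S(t) = k₁C_{R0}/(k₂−k₁)·(e^(−k₁t) − e^(−k₂t)).
e^(−k₁t) = e^(−0.0715×32.0) = e^(−2.288) = 0.1015; e^(−k₂t) = e^(−1.754) = 0.1731.
C_S = 0.0715×1.66/(0.0548−0.0715) × (0.1015−0.1731) = (-7.107)×(-0.07168) = 0.5094 kmol/m³.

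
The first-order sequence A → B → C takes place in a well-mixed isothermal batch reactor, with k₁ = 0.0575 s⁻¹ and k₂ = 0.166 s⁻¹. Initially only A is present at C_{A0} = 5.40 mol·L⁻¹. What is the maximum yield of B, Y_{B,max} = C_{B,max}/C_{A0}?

For a first-order series the maximum intermediate yield is C_{B,max}/C_{A0} = (k₁/k₂)^[k₂/(k₂−k₁)].
= (0.0575/0.166)^(0.166/(0.166−0.0575)) = (0.3464)^(1.530) = 0.1975.

0.197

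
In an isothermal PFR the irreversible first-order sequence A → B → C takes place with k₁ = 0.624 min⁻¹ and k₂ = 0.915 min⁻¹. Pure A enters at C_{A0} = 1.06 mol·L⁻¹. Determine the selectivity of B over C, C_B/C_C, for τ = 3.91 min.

0.162

The intermediate concentration in a first-order A→B→C sequence is C_B = k₁C_{A0}(e^(−k₁τ) − e^(−k₂τ))/(k₂−k₁).
e^(−k₁τ) = e^(−0.624×3.91) = e^(−2.440) = 0.08717; e^(−k₂τ) = e^(−3.578) = 0.02794.
C_B = 0.624×1.06/(0.915−0.624) × (0.08717−0.02794) = 2.273×0.05923 = 0.1346 mol·L⁻¹.
C_A = C_{A0}e^(−k₁τ) = 0.09241 mol·L⁻¹, so C_C = C_{A0}−C_A−C_B = 0.8330 mol·L⁻¹; C_B/C_C = 0.162.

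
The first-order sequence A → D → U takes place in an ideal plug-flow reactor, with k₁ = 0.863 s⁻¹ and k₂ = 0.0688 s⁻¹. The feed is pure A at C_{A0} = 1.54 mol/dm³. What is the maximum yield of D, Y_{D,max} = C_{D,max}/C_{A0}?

At the optimum, C_{D,max}/C_{A0} = (k₁/k₂)^[k₂/(k₂−k₁)].
= (0.863/0.0688)^(0.0688/(0.0688−0.863)) = (12.54)^(-0.08663) = 0.8032.

0.803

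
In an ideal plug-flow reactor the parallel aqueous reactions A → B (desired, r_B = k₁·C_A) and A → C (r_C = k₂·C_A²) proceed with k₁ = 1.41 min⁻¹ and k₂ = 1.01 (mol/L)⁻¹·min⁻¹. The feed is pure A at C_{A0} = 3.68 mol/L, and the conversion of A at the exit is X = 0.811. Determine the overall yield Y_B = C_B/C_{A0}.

0.336

C_A = C_{A0}(1−X) = 0.6955 mol/L.
Along a PFR/batch, dC_B/dC_A = −r_B/(r_B+r_C) = −k₁/(k₁+k₂·C_A).
Integrating from C_{A0} to C_A: C_B = (1.41/1.01)·ln[(1.41+1.01·3.68)/(1.41+1.01·0.696)] = 1.396·ln(5.127/2.112) = 1.238 mol/L.
Y_B = C_B/C_{A0} = 1.238/3.68 = 0.336.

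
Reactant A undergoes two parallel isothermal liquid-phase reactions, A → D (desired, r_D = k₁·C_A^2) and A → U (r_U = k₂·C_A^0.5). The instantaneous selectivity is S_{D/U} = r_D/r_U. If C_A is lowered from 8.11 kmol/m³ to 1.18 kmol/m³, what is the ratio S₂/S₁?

S_{D/U} = (k₁/k₂)·C_A^1.5, so S₂/S₁ = (C_{A,2}/C_{A,1})^1.5.
= (1.18/8.11)^1.5 = (0.1455)^1.5 = 0.0555.
Selectivity toward D falls as C_A falls — high-concentration operation is favoured.

0.0555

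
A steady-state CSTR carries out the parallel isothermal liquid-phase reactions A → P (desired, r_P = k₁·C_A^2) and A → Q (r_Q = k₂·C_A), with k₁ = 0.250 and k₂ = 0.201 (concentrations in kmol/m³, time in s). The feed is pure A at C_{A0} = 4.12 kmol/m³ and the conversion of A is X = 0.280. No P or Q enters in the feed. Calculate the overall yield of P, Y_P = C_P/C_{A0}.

0.220

Exit C_A = C_{A0}(1−X) = 4.12×0.720 = 2.966 kmol/m³.
A CSTR operates uniformly at the exit composition, giving r_P = 2.200 and r_Q = 0.5962 (each k·C_A^n at C_A = 2.966).
Fraction of consumed A going to P: r_P/(r_P+r_Q) = 0.7868.
C_P = 0.7868·C_{A0}·X = 0.7868×4.12×0.280 = 0.908 kmol/m³; Y_P = C_P/C_{A0} = 0.220.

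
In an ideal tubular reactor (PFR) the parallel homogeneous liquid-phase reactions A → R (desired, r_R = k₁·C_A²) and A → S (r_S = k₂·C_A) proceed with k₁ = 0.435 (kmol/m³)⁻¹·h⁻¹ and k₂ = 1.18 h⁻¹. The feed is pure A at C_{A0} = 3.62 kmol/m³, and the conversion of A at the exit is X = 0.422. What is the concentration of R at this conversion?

C_A = C_{A0}(1−X) = 2.092 kmol/m³.
Along a PFR/batch, dC_S/dC_A = −r_S/(r_R+r_S) = −k₂/(k₂+k₁·C_A).
Integrating from C_{A0} to C_A: C_S = (1.18/0.435)·ln[(1.18+0.435·3.62)/(1.18+0.435·2.09)] = 2.713·ln(2.755/2.090) = 0.7489 kmol/m³.
Then C_R = (C_{A0}−C_A) − C_S = 1.528 − 0.7489 = 0.7788 kmol/m³.

0.779 kmol/m³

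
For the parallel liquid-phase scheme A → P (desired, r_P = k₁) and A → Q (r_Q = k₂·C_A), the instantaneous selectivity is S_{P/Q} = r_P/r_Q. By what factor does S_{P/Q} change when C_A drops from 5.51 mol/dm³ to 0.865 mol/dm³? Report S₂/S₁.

S_{P/Q} = (k₁/k₂)·C_A⁻¹, so S₂/S₁ = (C_{A,2}/C_{A,1})⁻¹.
= 5.51/0.865 = 6.37.

6.37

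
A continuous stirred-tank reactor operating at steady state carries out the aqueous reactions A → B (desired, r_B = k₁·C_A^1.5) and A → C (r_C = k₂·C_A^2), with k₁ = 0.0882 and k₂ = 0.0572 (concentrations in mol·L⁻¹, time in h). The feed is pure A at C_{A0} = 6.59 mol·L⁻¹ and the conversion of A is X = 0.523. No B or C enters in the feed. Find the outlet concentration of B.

Exit C_A = C_{A0}(1−X) = 6.59×0.477 = 3.143 mol·L⁻¹.
A CSTR operates uniformly at the exit composition, giving r_B = 0.4916 and r_C = 0.5652 (each k·C_A^n at C_A = 3.143).
Fraction of consumed A going to B: r_B/(r_B+r_C) = 0.4652.
C_B = 0.4652·C_{A0}·X = 0.4652×6.59×0.523 = 1.60 mol·L⁻¹.

1.60 mol·L⁻¹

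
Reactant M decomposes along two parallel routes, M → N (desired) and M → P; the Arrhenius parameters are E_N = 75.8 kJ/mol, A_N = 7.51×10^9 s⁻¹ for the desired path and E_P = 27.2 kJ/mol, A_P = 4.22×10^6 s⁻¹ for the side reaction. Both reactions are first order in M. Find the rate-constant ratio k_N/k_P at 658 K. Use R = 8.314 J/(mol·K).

0.247

k_N/k_P = (A_N/A_P)·exp[−(E_N−E_P)/(RT)] = (A_N/A_P)·exp[(E_P−E_N)/(RT)].
(E_P−E_N)/(RT) = (27.2−75.8)×10³/(8.314×658) = -48600/5471 = -8.884.
k_N/k_P = (7.51×10^9/4.22×10^6)·exp(-8.884) = 1780 × 1.386×10^-4 = 0.247.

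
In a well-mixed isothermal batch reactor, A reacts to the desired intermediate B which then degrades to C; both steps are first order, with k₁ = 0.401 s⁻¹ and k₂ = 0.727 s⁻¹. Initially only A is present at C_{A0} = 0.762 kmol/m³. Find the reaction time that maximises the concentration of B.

Setting dC_B/dt = 0 gives t_opt = ln(k₂/k₁)/(k₂−k₁).
= ln(0.727/0.401)/(0.727−0.401) = ln(1.813)/0.3260 = 0.5950/0.3260 = 1.83 s.

1.83 s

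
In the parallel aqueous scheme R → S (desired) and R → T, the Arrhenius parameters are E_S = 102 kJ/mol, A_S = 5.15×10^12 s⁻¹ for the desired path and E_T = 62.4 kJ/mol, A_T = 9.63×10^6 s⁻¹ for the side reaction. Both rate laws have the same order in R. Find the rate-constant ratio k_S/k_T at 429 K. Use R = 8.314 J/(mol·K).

8.06

Since both paths have the same order in R, the concentration cancels and S_{S/T} = k_S/k_T = (A_S/A_T)·exp[(E_T−E_S)/(RT)].
(E_T−E_S)/(RT) = (62.4−102)×10³/(8.314×429) = -39600/3567 = -11.10.
k_S/k_T = (5.15×10^12/9.63×10^6)·exp(-11.10) = 5.348×10^5 × 1.507×10^-5 = 8.06.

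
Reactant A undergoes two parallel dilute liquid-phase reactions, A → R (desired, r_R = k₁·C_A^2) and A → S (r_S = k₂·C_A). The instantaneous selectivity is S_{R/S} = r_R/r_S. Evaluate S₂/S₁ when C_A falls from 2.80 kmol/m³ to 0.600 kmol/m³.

S_{R/S} = (k₁/k₂)·C_A, so S₂/S₁ = (C_{A,2}/C_{A,1}).
= 0.600/2.80 = 0.214.
Selectivity toward R falls as C_A falls — high-concentration operation is favoured.

0.214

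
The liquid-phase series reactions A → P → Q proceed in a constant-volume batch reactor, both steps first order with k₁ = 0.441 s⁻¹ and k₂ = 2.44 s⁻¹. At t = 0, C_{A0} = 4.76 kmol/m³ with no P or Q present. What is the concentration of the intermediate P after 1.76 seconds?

0.469 kmol/m³

The intermediate concentration in a first-order A→B→C sequence is C_P = k₁C_{A0}(e^(−k₁t) − e^(−k₂t))/(k₂−k₁).
e^(−k₁t) = e^(−0.441×1.76) = e^(−0.7762) = 0.4602; e^(−k₂t) = e^(−4.294) = 0.01364.
C_P = 0.441×4.76/(2.44−0.441) × (0.4602−0.01364) = 1.050×0.4465 = 0.4689 kmol/m³.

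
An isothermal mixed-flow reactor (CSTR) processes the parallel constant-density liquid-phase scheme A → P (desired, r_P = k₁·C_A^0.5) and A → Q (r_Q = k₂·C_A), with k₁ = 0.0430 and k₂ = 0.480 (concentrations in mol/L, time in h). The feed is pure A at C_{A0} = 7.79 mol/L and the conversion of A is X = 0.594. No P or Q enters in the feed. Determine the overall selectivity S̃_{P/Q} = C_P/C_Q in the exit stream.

0.0504

Exit C_A = C_{A0}(1−X) = 7.79×0.406 = 3.163 mol/L.
Rates in a CSTR are evaluated at the outlet concentration: r_P = 0.0430×3.163^0.5 = 0.07647, r_Q = 0.480×3.163 = 1.518.
Overall selectivity = C_P/C_Q = r_Pτ/(r_Qτ) = r_P/r_Q = 0.0504.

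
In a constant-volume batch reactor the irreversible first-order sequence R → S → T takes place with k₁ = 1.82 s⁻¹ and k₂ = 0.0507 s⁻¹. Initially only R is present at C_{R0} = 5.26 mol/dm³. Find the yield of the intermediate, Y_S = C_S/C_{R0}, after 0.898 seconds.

0.782

For first-order series with pure R initially, C_S(t) = k₁C_{R0}/(k₂−k₁)·(e^(−k₁t) − e^(−k₂t)).
e^(−k₁t) = e^(−1.82×0.898) = e^(−1.634) = 0.1951; e^(−k₂t) = e^(−0.04553) = 0.9555.
C_S = 1.82×5.26/(0.0507−1.82) × (0.1951−0.9555) = (-5.411)×(-0.7604) = 4.114 mol/dm³.
Y_S = C_S/C_{R0} = 4.114/5.26 = 0.782.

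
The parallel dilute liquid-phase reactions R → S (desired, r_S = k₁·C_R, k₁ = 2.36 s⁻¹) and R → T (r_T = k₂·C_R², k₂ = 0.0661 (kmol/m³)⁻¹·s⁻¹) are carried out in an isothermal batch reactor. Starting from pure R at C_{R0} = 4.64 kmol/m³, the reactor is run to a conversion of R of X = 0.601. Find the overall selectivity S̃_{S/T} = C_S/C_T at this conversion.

11.1

C_R = C_{R0}(1−X) = 1.851 kmol/m³.
Along a PFR/batch, dC_S/dC_R = −r_S/(r_S+r_T) = −k₁/(k₁+k₂·C_R).
Integrating from C_{R0} to C_R: C_S = (2.36/0.0661)·ln[(2.36+0.0661·4.64)/(2.36+0.0661·1.85)] = 35.70·ln(2.667/2.482) = 2.557 kmol/m³.
C_T = (C_{R0}−C_R)−C_S = 0.2313 kmol/m³; S̃_{S/T} = 2.557/0.2313 = 11.1.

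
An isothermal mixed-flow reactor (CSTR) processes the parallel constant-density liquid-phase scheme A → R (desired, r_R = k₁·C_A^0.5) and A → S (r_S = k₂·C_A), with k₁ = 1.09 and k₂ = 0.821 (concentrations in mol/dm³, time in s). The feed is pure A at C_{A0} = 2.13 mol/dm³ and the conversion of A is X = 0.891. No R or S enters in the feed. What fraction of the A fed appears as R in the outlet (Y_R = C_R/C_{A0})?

Exit C_A = C_{A0}(1−X) = 2.13×0.109 = 0.2322 mol/dm³.
In a CSTR the entire volume is at exit conditions, so r_R = 1.09×0.2322^0.5 = 0.5252 and r_S = 0.821×0.2322 = 0.1906.
Fraction of consumed A going to R: r_R/(r_R+r_S) = 0.7337.
C_R = 0.7337·C_{A0}·X = 0.7337×2.13×0.891 = 1.39 mol/dm³; Y_R = C_R/C_{A0} = 0.654.

0.654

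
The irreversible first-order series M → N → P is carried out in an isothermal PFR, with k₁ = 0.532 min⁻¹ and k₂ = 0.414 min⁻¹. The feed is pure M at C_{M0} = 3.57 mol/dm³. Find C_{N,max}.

Evaluating C_N at τ_opt = ln(k₂/k₁)/(k₂−k₁) gives C_{N,max}/C_{M0} = (k₁/k₂)^[k₂/(k₂−k₁)].
= (0.532/0.414)^(0.414/(0.414−0.532)) = (1.285)^(-3.508) = 0.4148.
C_{N,max} = 0.4148×3.57 = 1.48 mol/dm³.

1.48 mol/dm³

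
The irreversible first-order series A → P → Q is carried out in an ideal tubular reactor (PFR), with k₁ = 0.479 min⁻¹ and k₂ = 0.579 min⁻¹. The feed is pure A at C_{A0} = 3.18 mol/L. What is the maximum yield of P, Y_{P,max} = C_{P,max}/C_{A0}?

0.334

At the optimum, C_{P,max}/C_{A0} = (k₁/k₂)^[k₂/(k₂−k₁)].
= (0.479/0.579)^(0.579/(0.579−0.479)) = (0.8273)^(5.790) = 0.3336.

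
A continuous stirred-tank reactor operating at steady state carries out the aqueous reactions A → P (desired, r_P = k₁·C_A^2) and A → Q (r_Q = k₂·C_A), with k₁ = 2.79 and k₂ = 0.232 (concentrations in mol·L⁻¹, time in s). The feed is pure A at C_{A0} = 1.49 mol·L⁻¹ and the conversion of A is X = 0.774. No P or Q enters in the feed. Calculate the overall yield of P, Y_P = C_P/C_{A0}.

0.621

Exit C_A = C_{A0}(1−X) = 1.49×0.226 = 0.3367 mol·L⁻¹.
In a CSTR the entire volume is at exit conditions, so r_P = 2.79×0.3367^2 = 0.3164 and r_Q = 0.232×0.3367 = 0.07812.
Fraction of consumed A going to P: r_P/(r_P+r_Q) = 0.8020.
C_P = 0.8020·C_{A0}·X = 0.8020×1.49×0.774 = 0.925 mol·L⁻¹; Y_P = C_P/C_{A0} = 0.621.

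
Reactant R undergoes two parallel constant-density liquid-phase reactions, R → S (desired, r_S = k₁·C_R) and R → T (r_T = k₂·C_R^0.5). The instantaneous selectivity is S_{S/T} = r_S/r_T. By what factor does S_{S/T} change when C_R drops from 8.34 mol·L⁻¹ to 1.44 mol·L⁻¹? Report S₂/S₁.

S_{S/T} = (k₁/k₂)·C_R^0.5, so S₂/S₁ = (C_{R,2}/C_{R,1})^0.5.
= (1.44/8.34)^0.5 = (0.1727)^0.5 = 0.416.
Selectivity toward S falls as C_R falls — high-concentration operation is favoured.

0.416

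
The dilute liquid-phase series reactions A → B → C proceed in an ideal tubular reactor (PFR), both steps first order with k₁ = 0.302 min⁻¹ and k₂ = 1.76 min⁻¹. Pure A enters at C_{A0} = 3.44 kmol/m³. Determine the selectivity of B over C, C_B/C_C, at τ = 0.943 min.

0.886

For first-order series with pure A initially, C_B(τ) = k₁C_{A0}/(k₂−k₁)·(e^(−k₁τ) − e^(−k₂τ)).
e^(−k₁τ) = e^(−0.302×0.943) = e^(−0.2848) = 0.7522; e^(−k₂τ) = e^(−1.660) = 0.1902.
C_B = 0.302×3.44/(1.76−0.302) × (0.7522−0.1902) = 0.7125×0.5620 = 0.4004 kmol/m³.
C_A = C_{A0}e^(−k₁τ) = 2.587 kmol/m³, so C_C = C_{A0}−C_A−C_B = 0.4521 kmol/m³; C_B/C_C = 0.886.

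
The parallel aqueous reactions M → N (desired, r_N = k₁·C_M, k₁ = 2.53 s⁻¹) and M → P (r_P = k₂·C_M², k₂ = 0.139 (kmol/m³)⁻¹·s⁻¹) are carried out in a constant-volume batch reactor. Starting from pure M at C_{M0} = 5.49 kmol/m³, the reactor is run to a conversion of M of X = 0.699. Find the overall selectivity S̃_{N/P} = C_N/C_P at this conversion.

5.18

C_M = C_{M0}(1−X) = 1.652 kmol/m³.
Along a PFR/batch, dC_N/dC_M = −r_N/(r_N+r_P) = −k₁/(k₁+k₂·C_M).
Integrating from C_{M0} to C_M: C_N = (2.53/0.139)·ln[(2.53+0.139·5.49)/(2.53+0.139·1.65)] = 18.20·ln(3.293/2.760) = 3.216 kmol/m³.
C_P = (C_{M0}−C_M)−C_N = 0.6211 kmol/m³; S̃_{N/P} = 3.216/0.6211 = 5.18.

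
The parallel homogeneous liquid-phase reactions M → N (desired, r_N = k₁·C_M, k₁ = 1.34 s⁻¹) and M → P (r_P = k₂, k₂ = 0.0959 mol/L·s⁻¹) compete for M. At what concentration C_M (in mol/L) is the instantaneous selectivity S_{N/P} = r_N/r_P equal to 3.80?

S_{N/P} = (k₁/k₂)·C_M ⇒ C_M = S·k₂/k₁.
= 3.80×0.0959/1.34 = 0.272 mol/L.

0.272 mol/L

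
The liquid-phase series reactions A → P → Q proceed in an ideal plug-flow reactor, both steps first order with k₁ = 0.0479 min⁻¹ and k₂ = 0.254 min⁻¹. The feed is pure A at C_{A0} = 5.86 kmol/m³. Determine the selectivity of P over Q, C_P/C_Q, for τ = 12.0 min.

For first-order series with pure A initially, C_P(τ) = k₁C_{A0}/(k₂−k₁)·(e^(−k₁τ) − e^(−k₂τ)).
e^(−k₁τ) = e^(−0.0479×12.0) = e^(−0.5748) = 0.5628; e^(−k₂τ) = e^(−3.048) = 0.04745.
C_P = 0.0479×5.86/(0.254−0.0479) × (0.5628−0.04745) = 1.362×0.5154 = 0.7019 kmol/m³.
C_A = C_{A0}e^(−k₁τ) = 3.298 kmol/m³, so C_Q = C_{A0}−C_A−C_P = 1.860 kmol/m³; C_P/C_Q = 0.377.

0.377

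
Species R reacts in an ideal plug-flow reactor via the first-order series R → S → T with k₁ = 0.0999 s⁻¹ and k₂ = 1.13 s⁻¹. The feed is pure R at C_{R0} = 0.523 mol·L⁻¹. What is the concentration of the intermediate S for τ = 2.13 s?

0.0364 mol·L⁻¹

Solving the coupled first-order balances gives C_S(τ) = [k₁/(k₂−k₁)]·C_{R0}·(e^(−k₁τ) − e^(−k₂τ)).
e^(−k₁τ) = e^(−0.0999×2.13) = e^(−0.2128) = 0.8083; e^(−k₂τ) = e^(−2.407) = 0.09009.
C_S = 0.0999×0.523/(1.13−0.0999) × (0.8083−0.09009) = 0.05072×0.7182 = 0.03643 mol·L⁻¹.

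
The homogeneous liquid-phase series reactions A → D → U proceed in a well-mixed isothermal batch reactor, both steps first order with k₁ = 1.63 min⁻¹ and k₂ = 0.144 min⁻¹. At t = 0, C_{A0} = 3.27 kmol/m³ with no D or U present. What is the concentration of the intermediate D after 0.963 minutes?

Solving the coupled first-order balances gives C_D(t) = [k₁/(k₂−k₁)]·C_{A0}·(e^(−k₁t) − e^(−k₂t)).
e^(−k₁t) = e^(−1.63×0.963) = e^(−1.570) = 0.2081; e^(−k₂t) = e^(−0.1387) = 0.8705.
C_D = 1.63×3.27/(0.144−1.63) × (0.2081−0.8705) = (-3.587)×(-0.6624) = 2.376 kmol/m³.

2.38 kmol/m³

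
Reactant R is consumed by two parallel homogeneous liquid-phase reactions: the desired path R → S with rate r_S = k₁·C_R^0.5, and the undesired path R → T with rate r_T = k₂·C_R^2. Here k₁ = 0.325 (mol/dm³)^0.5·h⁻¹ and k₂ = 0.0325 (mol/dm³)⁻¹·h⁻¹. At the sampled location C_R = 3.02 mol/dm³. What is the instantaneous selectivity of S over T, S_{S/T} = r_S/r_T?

S_{S/T} = r_S/r_T = (k₁·C_R^0.5)/(k₂·C_R^2) = (k₁/k₂)·C_R^-1.5.
= (0.325×3.020^0.5) / (0.0325×3.020^2) = 0.5648/0.2964 = 1.91.

1.91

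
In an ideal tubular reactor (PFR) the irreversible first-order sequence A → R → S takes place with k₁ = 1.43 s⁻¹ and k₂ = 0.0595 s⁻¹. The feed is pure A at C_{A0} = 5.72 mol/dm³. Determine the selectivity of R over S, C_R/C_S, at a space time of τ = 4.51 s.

3.94

Solving the coupled first-order balances gives C_R(τ) = [k₁/(k₂−k₁)]·C_{A0}·(e^(−k₁τ) − e^(−k₂τ)).
e^(−k₁τ) = e^(−1.43×4.51) = e^(−6.449) = 0.001582; e^(−k₂τ) = e^(−0.2683) = 0.7646.
C_R = 1.43×5.72/(0.0595−1.43) × (0.001582−0.7646) = (-5.968)×(-0.7631) = 4.554 mol/dm³.
C_A = C_{A0}e^(−k₁τ) = 0.009047 mol/dm³, so C_S = C_{A0}−C_A−C_R = 1.157 mol/dm³; C_R/C_S = 3.94.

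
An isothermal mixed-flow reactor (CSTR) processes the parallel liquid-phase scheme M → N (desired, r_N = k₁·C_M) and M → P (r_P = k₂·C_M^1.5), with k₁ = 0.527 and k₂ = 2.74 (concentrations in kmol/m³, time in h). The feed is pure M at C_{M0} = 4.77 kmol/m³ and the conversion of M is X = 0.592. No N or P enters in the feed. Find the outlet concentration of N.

Exit C_M = C_{M0}(1−X) = 4.77×0.408 = 1.946 kmol/m³.
A CSTR operates uniformly at the exit composition, giving r_N = 1.026 and r_P = 7.439 (each k·C_M^n at C_M = 1.946).
Fraction of consumed M going to N: r_N/(r_N+r_P) = 0.1212.
C_N = 0.1212·C_{M0}·X = 0.1212×4.77×0.592 = 0.342 kmol/m³.

0.342 kmol/m³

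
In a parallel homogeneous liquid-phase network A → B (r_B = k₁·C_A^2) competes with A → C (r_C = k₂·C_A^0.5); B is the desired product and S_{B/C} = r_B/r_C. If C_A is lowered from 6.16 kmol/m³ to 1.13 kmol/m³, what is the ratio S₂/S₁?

0.0786

S_{B/C} = (k₁/k₂)·C_A^1.5, so S₂/S₁ = (C_{A,2}/C_{A,1})^1.5.
= (1.13/6.16)^1.5 = (0.1834)^1.5 = 0.0786.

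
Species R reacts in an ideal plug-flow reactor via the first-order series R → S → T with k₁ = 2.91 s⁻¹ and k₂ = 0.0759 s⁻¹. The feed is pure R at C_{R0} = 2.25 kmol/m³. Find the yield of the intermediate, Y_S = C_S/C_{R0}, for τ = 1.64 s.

0.898

The intermediate concentration in a first-order A→B→C sequence is C_S = k₁C_{R0}(e^(−k₁τ) − e^(−k₂τ))/(k₂−k₁).
e^(−k₁τ) = e^(−2.91×1.64) = e^(−4.772) = 0.008460; e^(−k₂τ) = e^(−0.1245) = 0.8830.
C_S = 2.91×2.25/(0.0759−2.91) × (0.008460−0.8830) = (-2.310)×(-0.8745) = 2.020 kmol/m³.
Y_S = C_S/C_{R0} = 2.020/2.25 = 0.898.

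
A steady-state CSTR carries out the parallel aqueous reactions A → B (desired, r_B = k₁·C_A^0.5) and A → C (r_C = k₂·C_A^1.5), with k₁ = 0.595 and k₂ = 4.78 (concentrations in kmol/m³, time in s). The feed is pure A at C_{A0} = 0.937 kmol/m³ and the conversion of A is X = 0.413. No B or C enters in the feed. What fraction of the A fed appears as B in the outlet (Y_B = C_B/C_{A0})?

Exit C_A = C_{A0}(1−X) = 0.937×0.587 = 0.5500 kmol/m³.
Rates in a CSTR are evaluated at the outlet concentration: r_B = 0.595×0.5500^0.5 = 0.4413, r_C = 4.78×0.5500^1.5 = 1.950.
Fraction of consumed A going to B: r_B/(r_B+r_C) = 0.1845.
C_B = 0.1845·C_{A0}·X = 0.1845×0.937×0.413 = 0.0714 kmol/m³; Y_B = C_B/C_{A0} = 0.0762.

0.0762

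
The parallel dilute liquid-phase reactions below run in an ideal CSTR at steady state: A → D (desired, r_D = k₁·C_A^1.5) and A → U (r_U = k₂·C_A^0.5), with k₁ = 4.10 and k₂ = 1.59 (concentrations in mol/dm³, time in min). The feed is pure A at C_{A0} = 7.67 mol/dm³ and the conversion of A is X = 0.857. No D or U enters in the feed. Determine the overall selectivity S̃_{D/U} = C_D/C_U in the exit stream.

2.83

Exit C_A = C_{A0}(1−X) = 7.67×0.143 = 1.097 mol/dm³.
In a CSTR the entire volume is at exit conditions, so r_D = 4.10×1.097^1.5 = 4.710 and r_U = 1.59×1.097^0.5 = 1.665.
Overall selectivity = C_D/C_U = r_Dτ/(r_Uτ) = r_D/r_U = 2.83.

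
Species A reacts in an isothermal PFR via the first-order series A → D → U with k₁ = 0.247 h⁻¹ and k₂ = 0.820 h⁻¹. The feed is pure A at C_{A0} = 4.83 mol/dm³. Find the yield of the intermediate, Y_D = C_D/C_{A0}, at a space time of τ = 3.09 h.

0.167

For first-order series with pure A initially, C_D(τ) = k₁C_{A0}/(k₂−k₁)·(e^(−k₁τ) − e^(−k₂τ)).
e^(−k₁τ) = e^(−0.247×3.09) = e^(−0.7632) = 0.4662; e^(−k₂τ) = e^(−2.534) = 0.07936.
C_D = 0.247×4.83/(0.820−0.247) × (0.4662−0.07936) = 2.082×0.3868 = 0.8053 mol/dm³.
Y_D = C_D/C_{A0} = 0.8053/4.83 = 0.167.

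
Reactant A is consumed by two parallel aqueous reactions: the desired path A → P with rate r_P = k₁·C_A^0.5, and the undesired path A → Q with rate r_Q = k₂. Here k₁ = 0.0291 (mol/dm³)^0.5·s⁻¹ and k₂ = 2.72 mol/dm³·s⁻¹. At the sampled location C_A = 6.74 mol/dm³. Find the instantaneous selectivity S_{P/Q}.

S_{P/Q} = r_P/r_Q = (k₁·C_A^0.5)/(k₂) = (k₁/k₂)·C_A^0.5.
= (0.0291×6.740^0.5) / (2.72) = 0.07555/2.720 = 0.0278.

0.0278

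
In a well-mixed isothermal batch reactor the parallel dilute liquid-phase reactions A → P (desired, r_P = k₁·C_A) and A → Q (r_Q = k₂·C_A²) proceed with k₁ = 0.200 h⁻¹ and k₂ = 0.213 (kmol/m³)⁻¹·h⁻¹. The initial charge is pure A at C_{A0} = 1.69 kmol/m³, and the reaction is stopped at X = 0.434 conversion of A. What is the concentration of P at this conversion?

0.307 kmol/m³

C_A = C_{A0}(1−X) = 0.9565 kmol/m³.
Along a PFR/batch, dC_P/dC_A = −r_P/(r_P+r_Q) = −k₁/(k₁+k₂·C_A).
Integrating from C_{A0} to C_A: C_P = (0.200/0.213)·ln[(0.200+0.213·1.69)/(0.200+0.213·0.957)] = 0.9390·ln(0.5600/0.4037) = 0.3071 kmol/m³.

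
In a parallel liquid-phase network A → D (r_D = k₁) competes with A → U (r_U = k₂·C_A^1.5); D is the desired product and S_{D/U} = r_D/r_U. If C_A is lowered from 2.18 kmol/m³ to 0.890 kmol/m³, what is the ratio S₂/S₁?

S_{D/U} = (k₁/k₂)·C_A^-1.5, so S₂/S₁ = (C_{A,2}/C_{A,1})^-1.5.
= (0.890/2.18)^(-1.5) = (0.4083)^(-1.5) = 3.83.
Selectivity toward D rises as C_A falls — low-concentration operation is favoured.

3.83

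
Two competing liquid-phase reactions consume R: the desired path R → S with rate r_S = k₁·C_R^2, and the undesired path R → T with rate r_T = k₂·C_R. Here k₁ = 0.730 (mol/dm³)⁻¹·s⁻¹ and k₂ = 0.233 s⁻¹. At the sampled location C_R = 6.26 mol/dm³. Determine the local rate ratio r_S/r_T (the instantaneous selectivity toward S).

19.6

S_{S/T} = r_S/r_T = (k₁·C_R^2)/(k₂·C_R) = (k₁/k₂)·C_R.
= (0.730×6.260^2) / (0.233×6.260) = 28.61/1.459 = 19.6.
Since the desired path is higher order in R, keeping C_R high (PFR or concentrated feed) favours S.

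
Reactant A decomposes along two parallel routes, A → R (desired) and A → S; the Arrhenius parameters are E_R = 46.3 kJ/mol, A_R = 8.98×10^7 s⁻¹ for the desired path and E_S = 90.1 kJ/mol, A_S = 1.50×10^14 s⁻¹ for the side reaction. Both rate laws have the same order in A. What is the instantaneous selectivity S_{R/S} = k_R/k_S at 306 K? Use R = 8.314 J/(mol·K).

18.0

Since both paths have the same order in A, the concentration cancels and S_{R/S} = k_R/k_S = (A_R/A_S)·exp[(E_S−E_R)/(RT)].
(E_S−E_R)/(RT) = (90.1−46.3)×10³/(8.314×306) = 43800/2544 = 17.22.
k_R/k_S = (8.98×10^7/1.50×10^14)·exp(17.22) = 5.987×10^-7 × 2.999×10^7 = 18.0.
Since E_R < E_S, lowering the temperature improves selectivity toward R.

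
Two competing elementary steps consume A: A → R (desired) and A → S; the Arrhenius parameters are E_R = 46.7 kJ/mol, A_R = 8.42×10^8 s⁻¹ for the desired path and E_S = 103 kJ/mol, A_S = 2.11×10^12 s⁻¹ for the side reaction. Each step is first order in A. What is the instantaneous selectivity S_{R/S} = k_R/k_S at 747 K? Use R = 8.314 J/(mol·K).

k_R/k_S = (A_R/A_S)·exp[−(E_R−E_S)/(RT)] = (A_R/A_S)·exp[(E_S−E_R)/(RT)].
(E_S−E_R)/(RT) = (103−46.7)×10³/(8.314×747) = 56300/6211 = 9.065.
k_R/k_S = (8.42×10^8/2.11×10^12)·exp(9.065) = 3.991×10^-4 × 8649 = 3.45.
Since E_R < E_S, lowering the temperature improves selectivity toward R.

3.45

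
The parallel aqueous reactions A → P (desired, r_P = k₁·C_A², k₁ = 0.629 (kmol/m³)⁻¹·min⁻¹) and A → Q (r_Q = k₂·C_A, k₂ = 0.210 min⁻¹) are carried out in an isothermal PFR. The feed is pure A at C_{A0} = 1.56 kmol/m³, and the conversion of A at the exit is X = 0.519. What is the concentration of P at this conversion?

0.623 kmol/m³

C_A = C_{A0}(1−X) = 0.7504 kmol/m³.
Along a PFR/batch, dC_Q/dC_A = −r_Q/(r_P+r_Q) = −k₂/(k₂+k₁·C_A).
Integrating from C_{A0} to C_A: C_Q = (0.210/0.629)·ln[(0.210+0.629·1.56)/(0.210+0.629·0.750)] = 0.3339·ln(1.191/0.6820) = 0.1862 kmol/m³.
Then C_P = (C_{A0}−C_A) − C_Q = 0.8096 − 0.1862 = 0.6234 kmol/m³.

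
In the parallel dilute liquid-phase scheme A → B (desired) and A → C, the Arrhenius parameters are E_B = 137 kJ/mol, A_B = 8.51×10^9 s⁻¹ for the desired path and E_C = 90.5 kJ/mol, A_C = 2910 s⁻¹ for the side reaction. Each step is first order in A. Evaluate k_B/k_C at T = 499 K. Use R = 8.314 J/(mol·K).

Since both paths have the same order in A, the concentration cancels and S_{B/C} = k_B/k_C = (A_B/A_C)·exp[(E_C−E_B)/(RT)].
(E_C−E_B)/(RT) = (90.5−137)×10³/(8.314×499) = -46500/4149 = -11.21.
k_B/k_C = (8.51×10^9/2910)·exp(-11.21) = 2.924×10^6 × 1.356×10^-5 = 39.7.
Since E_B > E_C, raising the temperature improves selectivity toward B.

39.7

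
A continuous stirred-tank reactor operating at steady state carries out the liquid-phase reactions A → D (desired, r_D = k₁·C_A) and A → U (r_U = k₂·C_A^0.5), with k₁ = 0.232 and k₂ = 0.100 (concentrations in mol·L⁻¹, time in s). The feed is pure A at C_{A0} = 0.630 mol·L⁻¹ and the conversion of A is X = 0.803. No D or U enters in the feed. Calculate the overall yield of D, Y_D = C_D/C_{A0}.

Exit C_A = C_{A0}(1−X) = 0.630×0.197 = 0.1241 mol·L⁻¹.
A CSTR operates uniformly at the exit composition, giving r_D = 0.02879 and r_U = 0.03523 (each k·C_A^n at C_A = 0.1241).
Fraction of consumed A going to D: r_D/(r_D+r_U) = 0.4497.
C_D = 0.4497·C_{A0}·X = 0.4497×0.630×0.803 = 0.228 mol·L⁻¹; Y_D = C_D/C_{A0} = 0.361.

0.361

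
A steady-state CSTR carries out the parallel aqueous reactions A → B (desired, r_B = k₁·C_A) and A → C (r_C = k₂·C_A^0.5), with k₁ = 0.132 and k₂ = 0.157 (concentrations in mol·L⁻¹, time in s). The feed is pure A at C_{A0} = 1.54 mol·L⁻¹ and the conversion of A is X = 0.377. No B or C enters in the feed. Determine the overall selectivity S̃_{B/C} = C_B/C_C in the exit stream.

Exit C_A = C_{A0}(1−X) = 1.54×0.623 = 0.9594 mol·L⁻¹.
A CSTR operates uniformly at the exit composition, giving r_B = 0.1266 and r_C = 0.1538 (each k·C_A^n at C_A = 0.9594).
Overall selectivity = C_B/C_C = r_Bτ/(r_Cτ) = r_B/r_C = 0.824.

0.824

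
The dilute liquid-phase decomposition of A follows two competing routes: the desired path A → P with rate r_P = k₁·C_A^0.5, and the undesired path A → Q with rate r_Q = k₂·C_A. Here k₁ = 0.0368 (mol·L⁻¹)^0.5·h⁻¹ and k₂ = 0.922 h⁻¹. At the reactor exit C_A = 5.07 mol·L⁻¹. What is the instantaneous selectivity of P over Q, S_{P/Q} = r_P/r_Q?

S_{P/Q} = r_P/r_Q = (k₁·C_A^0.5)/(k₂·C_A) = (k₁/k₂)·C_A^-0.5.
= (0.0368×5.070^0.5) / (0.922×5.070) = 0.08286/4.675 = 0.0177.
The undesired path is higher order in A, so low C_A (CSTR or dilute feed) favours P.

0.0177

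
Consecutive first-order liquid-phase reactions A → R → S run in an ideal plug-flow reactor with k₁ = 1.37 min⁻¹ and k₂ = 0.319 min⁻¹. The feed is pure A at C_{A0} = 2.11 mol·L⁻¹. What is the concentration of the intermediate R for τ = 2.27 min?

The intermediate concentration in a first-order A→B→C sequence is C_R = k₁C_{A0}(e^(−k₁τ) − e^(−k₂τ))/(k₂−k₁).
e^(−k₁τ) = e^(−1.37×2.27) = e^(−3.110) = 0.04461; e^(−k₂τ) = e^(−0.7241) = 0.4847.
C_R = 1.37×2.11/(0.319−1.37) × (0.04461−0.4847) = (-2.750)×(-0.4401) = 1.211 mol·L⁻¹.

1.21 mol·L⁻¹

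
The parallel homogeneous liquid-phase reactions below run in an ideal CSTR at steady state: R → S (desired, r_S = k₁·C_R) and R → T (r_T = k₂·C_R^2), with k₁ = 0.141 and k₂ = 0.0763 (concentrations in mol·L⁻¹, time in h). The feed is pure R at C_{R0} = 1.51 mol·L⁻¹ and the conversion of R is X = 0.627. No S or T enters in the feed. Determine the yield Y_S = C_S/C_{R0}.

Exit C_R = C_{R0}(1−X) = 1.51×0.373 = 0.5632 mol·L⁻¹.
In a CSTR the entire volume is at exit conditions, so r_S = 0.141×0.5632 = 0.07942 and r_T = 0.0763×0.5632^2 = 0.02420.
Fraction of consumed R going to S: r_S/(r_S+r_T) = 0.7664.
C_S = 0.7664·C_{R0}·X = 0.7664×1.51×0.627 = 0.726 mol·L⁻¹; Y_S = C_S/C_{R0} = 0.481.

0.481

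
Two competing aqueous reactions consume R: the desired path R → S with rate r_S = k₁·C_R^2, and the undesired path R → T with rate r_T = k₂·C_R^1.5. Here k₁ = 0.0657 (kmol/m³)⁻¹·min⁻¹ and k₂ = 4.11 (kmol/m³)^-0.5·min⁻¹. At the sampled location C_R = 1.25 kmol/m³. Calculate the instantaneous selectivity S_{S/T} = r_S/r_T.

S_{S/T} = r_S/r_T = (k₁·C_R^2)/(k₂·C_R^1.5) = (k₁/k₂)·C_R^0.5.
= (0.0657×1.250^2) / (4.11×1.250^1.5) = 0.1027/5.744 = 0.0179.

0.0179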